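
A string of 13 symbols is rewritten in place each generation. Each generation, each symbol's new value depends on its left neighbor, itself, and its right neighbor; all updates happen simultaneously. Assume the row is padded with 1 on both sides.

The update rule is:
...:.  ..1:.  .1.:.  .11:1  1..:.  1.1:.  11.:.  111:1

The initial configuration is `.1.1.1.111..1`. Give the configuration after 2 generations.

.......11...1
.......1....1

.......1....1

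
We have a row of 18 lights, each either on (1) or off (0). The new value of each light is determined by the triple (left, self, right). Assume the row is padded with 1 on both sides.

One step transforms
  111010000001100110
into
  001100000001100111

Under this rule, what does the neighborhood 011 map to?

At position 11 the neighborhood is 011; the next row has 1 there.

1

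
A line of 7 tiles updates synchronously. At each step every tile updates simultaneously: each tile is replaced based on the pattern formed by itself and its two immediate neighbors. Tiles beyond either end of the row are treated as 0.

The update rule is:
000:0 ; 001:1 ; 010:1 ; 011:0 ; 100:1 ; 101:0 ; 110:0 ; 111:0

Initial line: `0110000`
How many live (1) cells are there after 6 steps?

1001000
1111100
0000010
0000111
0001000
0011100
count of 1: 3

3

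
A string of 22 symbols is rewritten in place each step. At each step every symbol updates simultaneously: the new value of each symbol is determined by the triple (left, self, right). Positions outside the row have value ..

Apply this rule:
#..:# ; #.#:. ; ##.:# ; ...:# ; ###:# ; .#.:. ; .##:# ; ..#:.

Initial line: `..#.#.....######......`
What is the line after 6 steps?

#....####.############
.###.####.############
.###.####.############  (fixed point — unchanged through step 6)

.###.####.############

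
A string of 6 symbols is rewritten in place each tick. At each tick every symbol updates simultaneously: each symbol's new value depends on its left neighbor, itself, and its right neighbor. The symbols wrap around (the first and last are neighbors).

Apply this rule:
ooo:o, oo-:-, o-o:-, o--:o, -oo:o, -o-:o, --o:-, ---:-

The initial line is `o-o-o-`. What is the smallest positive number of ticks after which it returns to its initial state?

o-o-o-

1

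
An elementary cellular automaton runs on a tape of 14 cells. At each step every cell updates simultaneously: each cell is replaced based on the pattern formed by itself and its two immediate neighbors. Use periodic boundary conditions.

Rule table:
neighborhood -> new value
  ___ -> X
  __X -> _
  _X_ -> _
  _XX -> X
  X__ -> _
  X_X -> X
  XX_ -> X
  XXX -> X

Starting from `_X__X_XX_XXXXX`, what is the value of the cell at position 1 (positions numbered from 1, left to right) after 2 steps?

X____XXXXXXXXX
X_XX_XXXXXXXXX
position 1 holds X

X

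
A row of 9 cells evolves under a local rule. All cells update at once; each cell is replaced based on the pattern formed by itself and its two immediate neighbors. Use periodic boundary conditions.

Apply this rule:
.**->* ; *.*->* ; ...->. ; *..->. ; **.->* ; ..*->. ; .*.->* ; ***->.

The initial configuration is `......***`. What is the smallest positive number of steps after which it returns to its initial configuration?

......*.*
......***

2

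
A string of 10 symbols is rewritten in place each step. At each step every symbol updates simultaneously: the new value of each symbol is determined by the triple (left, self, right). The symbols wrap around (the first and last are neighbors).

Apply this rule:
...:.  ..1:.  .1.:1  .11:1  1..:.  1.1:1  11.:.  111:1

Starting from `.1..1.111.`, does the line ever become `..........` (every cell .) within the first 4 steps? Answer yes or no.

.1..1111..
.1..111...
.1..11....
.1..1.....
step 4 is .1..1....., still not uniform .

no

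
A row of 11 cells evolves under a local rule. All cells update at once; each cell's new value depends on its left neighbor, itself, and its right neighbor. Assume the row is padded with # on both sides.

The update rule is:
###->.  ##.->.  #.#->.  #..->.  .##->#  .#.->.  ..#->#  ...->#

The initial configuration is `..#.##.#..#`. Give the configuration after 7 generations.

.#...##..##

.#..#....##
...#..####.
.##..##....
.#..##..###
...##..##..
.###..##..#
.#...##..##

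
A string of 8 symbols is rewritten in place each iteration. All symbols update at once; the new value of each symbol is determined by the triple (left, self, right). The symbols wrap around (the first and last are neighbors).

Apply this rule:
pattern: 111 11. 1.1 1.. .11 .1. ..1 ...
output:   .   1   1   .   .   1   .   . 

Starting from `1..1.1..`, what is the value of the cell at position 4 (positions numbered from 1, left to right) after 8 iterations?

.

iteration 1: 1..111..
iteration 2: 1....1..
iteration 3: 1....1..  (fixed point — unchanged through iteration 8)
position 4 holds .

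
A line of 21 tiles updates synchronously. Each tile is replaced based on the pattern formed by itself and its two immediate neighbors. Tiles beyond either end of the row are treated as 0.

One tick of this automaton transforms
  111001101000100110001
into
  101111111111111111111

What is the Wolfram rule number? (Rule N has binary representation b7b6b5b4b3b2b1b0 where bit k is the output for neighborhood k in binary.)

position 1: 111 → 0  (bit 7 = 0)
position 2: 110 → 1  (bit 6 = 1)
position 7: 101 → 1  (bit 5 = 1)
position 3: 100 → 1  (bit 4 = 1)
position 0: 011 → 1  (bit 3 = 1)
position 8: 010 → 1  (bit 2 = 1)
position 4: 001 → 1  (bit 1 = 1)
position 10: 000 → 1  (bit 0 = 1)
bits b7..b0 = 01111111 = 127

127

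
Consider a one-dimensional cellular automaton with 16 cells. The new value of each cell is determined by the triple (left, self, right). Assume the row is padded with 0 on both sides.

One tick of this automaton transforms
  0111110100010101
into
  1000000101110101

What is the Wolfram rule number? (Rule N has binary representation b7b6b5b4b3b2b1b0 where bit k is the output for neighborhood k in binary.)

position 2: 111 → 0  (bit 7 = 0)
position 5: 110 → 0  (bit 6 = 0)
position 6: 101 → 0  (bit 5 = 0)
position 8: 100 → 0  (bit 4 = 0)
position 1: 011 → 0  (bit 3 = 0)
position 7: 010 → 1  (bit 2 = 1)
position 0: 001 → 1  (bit 1 = 1)
position 9: 000 → 1  (bit 0 = 1)
bits b7..b0 = 00000111 = 7

7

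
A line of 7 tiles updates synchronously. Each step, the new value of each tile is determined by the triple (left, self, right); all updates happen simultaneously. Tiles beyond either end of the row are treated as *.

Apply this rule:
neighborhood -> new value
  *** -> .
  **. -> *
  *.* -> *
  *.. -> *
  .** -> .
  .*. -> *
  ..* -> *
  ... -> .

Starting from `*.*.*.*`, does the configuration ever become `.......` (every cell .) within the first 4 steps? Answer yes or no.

step 1: ******.
step 2: .....**
step 3: *...*..
step 4: **.****
step 4 is **.****, still not uniform .

no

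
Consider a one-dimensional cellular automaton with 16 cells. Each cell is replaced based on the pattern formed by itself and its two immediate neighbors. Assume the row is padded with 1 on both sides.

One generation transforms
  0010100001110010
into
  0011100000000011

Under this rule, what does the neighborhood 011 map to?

At position 9 the neighborhood is 011; the next row has 0 there.

0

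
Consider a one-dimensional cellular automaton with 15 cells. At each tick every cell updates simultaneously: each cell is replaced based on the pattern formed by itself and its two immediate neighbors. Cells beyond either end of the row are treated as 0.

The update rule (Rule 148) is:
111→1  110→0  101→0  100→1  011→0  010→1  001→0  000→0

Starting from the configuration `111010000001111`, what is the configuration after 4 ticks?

010011000000110
011000100000001
000100110000001
000110001000001

000110001000001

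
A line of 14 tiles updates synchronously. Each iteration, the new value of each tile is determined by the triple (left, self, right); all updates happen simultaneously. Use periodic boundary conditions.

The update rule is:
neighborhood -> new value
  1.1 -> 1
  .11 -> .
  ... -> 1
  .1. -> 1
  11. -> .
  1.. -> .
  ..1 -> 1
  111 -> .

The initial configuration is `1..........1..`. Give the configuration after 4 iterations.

..1..........1

1.1111111111.1
.1..........1.
11.1111111111.
..1..........1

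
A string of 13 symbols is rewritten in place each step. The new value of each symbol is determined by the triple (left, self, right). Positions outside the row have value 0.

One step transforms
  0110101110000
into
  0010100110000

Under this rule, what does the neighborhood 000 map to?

At position 10 the neighborhood is 000; the next row has 0 there.

0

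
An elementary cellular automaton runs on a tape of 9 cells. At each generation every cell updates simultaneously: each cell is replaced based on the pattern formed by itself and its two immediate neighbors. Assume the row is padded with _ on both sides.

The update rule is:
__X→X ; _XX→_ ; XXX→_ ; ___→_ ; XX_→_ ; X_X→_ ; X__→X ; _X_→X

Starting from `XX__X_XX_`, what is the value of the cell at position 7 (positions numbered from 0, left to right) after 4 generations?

__XXX___X
_X___X_XX
XXX_XX___
______X__
position 7 holds _

_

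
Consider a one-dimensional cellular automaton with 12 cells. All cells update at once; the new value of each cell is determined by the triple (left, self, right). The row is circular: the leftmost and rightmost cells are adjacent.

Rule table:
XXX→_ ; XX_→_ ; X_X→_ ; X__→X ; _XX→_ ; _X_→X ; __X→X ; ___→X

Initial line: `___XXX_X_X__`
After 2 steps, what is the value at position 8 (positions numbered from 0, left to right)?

XXX____X_XXX
___XXXXX____
position 8 holds _

_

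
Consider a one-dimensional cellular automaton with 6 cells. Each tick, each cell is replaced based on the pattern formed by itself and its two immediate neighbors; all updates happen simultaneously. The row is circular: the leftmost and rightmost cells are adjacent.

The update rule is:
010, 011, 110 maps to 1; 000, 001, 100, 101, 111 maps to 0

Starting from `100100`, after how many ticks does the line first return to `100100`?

tick 1: 100100

1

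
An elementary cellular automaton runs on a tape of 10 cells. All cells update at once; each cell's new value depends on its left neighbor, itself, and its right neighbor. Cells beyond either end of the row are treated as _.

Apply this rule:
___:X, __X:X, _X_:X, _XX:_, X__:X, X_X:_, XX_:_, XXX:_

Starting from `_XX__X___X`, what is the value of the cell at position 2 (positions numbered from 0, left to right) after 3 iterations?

_

iteration 1: X__XXXXXXX
iteration 2: XXX_______
iteration 3: ___XXXXXXX
position 2 holds _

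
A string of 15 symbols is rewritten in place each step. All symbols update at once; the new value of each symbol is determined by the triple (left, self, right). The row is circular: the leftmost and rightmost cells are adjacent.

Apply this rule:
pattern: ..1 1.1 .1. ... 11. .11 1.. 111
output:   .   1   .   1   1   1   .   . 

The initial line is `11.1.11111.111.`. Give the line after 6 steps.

....1.11.1..111

111.11...111.11
..1111.1.1.111.
1.1..11.1.11.1.
.1...111.1111.1
1..1.1.111..11.
....1.11.1..111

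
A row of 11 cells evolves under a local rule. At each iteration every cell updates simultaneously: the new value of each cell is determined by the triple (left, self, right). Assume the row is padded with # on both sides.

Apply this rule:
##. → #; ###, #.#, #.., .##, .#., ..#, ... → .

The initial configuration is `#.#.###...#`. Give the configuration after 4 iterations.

#.....#....
#..........
#..........  (fixed point — unchanged through iteration 4)

#..........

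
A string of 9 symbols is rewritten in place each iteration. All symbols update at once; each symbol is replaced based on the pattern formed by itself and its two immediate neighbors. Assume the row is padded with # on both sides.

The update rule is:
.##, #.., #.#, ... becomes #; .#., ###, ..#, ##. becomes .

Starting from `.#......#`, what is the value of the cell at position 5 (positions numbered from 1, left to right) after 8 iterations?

.

#.#####.#
.##....##
##.###.#.
..##..#.#
#.#.#..##
.#.#.#.#.
#.#.#.#.#
.#.#.#.##
position 5 holds .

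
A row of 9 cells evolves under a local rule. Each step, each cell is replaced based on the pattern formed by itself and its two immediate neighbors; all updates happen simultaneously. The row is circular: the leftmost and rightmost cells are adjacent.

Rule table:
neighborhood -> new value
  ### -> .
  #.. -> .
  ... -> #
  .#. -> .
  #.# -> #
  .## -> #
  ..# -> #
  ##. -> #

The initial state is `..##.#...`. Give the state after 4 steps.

#..###.##

step 1: #####..##
step 2: ....#.##.
step 3: ####.###.
step 4: #..###.##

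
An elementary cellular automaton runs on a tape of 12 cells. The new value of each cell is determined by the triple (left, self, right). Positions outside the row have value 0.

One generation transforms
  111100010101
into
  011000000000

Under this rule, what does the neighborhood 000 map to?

0

At position 5 the neighborhood is 000; the next row has 0 there.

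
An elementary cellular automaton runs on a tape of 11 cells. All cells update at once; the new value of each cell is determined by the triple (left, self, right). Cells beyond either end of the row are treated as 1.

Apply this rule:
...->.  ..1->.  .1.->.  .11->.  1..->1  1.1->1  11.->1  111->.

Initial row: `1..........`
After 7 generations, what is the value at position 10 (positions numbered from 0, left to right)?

.

11.........
.11........
1.11.......
11.11......
.11.11.....
1.11.11....
11.11.11...
position 10 holds .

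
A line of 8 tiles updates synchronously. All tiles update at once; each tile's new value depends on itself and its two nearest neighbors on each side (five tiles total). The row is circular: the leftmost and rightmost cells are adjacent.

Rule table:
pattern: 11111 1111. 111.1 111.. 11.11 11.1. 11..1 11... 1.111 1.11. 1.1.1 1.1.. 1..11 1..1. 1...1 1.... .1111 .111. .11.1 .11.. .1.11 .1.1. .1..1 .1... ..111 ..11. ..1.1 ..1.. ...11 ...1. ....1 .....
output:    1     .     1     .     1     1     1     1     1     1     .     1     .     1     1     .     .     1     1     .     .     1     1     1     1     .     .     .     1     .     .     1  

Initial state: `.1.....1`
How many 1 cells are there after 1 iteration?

4

111.1...
count of 1: 4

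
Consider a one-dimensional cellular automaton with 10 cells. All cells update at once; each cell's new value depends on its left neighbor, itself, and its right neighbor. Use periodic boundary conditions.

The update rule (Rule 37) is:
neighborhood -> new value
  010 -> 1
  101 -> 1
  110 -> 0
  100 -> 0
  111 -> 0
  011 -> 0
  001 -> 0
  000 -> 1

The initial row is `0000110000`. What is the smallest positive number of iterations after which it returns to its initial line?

1110000111
0000110000

2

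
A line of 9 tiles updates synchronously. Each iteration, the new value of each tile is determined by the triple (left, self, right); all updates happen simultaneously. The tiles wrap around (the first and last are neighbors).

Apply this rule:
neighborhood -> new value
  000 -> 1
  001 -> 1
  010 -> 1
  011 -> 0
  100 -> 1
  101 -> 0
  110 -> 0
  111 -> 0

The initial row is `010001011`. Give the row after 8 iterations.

011111000
100000111
011111000  (repeats iteration 1; period 2)
iteration 8: 100000111

100000111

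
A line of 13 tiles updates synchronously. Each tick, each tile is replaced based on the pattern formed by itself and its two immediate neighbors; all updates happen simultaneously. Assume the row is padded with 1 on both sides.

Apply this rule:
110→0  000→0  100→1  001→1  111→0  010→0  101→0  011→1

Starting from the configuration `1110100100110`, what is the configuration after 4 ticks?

tick 1: 0000011011100
tick 2: 1000110010011
tick 3: 0101101101110
tick 4: 0001001001000

0001001001000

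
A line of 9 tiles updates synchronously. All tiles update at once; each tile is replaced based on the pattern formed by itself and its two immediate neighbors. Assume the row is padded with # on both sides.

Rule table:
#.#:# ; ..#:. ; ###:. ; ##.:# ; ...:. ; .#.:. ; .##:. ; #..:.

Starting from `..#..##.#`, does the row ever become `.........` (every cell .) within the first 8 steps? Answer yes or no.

......##.
.......##
.........
all cells are . at step 3

yes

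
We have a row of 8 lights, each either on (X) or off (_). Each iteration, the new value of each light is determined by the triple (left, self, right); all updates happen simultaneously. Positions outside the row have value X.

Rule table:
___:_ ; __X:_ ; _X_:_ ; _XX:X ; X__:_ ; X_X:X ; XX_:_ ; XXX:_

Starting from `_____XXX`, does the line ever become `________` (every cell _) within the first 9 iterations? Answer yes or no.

yes

_____X__
________
all cells are _ at iteration 2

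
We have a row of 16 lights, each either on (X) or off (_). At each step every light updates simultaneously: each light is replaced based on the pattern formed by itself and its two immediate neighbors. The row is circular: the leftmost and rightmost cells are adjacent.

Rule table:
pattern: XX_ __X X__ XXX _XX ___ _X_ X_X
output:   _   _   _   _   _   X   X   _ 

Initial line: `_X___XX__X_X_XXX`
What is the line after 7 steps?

_X_X_____X_X____

_X_X_____X_X____
_X_X_XXX_X_X_XXX
_X_X_____X_X____  (repeats step 1; period 2)
step 7: _X_X_____X_X____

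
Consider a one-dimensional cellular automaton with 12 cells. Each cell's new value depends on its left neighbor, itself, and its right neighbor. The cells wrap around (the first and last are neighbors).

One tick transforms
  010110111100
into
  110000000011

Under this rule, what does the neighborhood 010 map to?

1

At position 1 the neighborhood is 010; the next row has 1 there.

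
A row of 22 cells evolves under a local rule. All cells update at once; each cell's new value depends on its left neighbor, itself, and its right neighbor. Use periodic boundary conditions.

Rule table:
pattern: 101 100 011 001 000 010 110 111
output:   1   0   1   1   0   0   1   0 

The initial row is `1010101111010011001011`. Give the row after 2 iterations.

1110111011101101101111

1101011001100111010110
1110111011101101101111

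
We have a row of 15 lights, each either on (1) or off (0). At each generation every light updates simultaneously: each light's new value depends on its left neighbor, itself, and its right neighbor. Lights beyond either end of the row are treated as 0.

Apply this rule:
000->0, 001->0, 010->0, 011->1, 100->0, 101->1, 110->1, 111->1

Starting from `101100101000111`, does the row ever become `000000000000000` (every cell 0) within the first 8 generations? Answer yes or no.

011100010000111
011100000000111
011100000000111  (fixed point — unchanged through generation 8)
generation 8 is 011100000000111, still not uniform 0

no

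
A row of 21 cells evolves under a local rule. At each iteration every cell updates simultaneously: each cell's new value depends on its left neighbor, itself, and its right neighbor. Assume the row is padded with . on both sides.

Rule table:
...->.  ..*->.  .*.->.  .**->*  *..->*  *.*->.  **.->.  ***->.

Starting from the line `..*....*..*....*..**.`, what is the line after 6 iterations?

iteration 1: ...*....*..*....*.*.*
iteration 2: ....*....*..*........
iteration 3: .....*....*..*.......
iteration 4: ......*....*..*......
iteration 5: .......*....*..*.....
iteration 6: ........*....*..*....

........*....*..*....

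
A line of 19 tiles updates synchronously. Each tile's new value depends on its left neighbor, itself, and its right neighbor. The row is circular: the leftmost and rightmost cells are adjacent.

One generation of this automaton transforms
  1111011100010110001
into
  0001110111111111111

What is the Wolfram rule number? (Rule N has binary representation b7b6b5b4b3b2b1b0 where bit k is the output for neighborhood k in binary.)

127

position 0: 111 → 0  (bit 7 = 0)
position 3: 110 → 1  (bit 6 = 1)
position 4: 101 → 1  (bit 5 = 1)
position 8: 100 → 1  (bit 4 = 1)
position 5: 011 → 1  (bit 3 = 1)
position 11: 010 → 1  (bit 2 = 1)
position 10: 001 → 1  (bit 1 = 1)
position 9: 000 → 1  (bit 0 = 1)
bits b7..b0 = 01111111 = 127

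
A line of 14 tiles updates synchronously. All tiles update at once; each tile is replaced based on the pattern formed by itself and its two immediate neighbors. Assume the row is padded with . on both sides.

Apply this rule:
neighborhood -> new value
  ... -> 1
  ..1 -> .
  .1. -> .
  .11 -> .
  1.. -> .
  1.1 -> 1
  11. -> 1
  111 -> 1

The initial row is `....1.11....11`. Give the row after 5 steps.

.....11...11..

step 1: 111..1.1.11..1
step 2: .11...1.1.1...
step 3: ..1.1..1.1..11
step 4: 1..1....1....1
step 5: .....11...11..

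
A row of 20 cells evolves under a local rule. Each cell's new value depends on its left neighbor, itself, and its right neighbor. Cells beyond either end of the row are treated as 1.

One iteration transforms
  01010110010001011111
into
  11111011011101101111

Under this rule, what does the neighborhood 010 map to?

At position 1 the neighborhood is 010; the next row has 1 there.

1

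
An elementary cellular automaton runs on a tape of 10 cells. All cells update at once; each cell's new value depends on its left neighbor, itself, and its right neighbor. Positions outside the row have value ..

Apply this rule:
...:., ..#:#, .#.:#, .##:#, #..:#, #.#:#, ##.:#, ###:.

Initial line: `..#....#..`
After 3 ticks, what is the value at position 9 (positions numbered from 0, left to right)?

tick 1: .###..###.
tick 2: ##.####.##
tick 3: ####..####
position 9 holds #

#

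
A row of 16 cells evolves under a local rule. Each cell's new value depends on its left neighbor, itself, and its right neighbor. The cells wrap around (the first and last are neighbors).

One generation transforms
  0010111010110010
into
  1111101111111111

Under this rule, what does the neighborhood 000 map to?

At position 0 the neighborhood is 000; the next row has 1 there.

1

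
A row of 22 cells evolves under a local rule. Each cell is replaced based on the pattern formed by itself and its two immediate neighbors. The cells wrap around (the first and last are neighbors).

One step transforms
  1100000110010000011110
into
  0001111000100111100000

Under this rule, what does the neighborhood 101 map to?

At position 21 the neighborhood is 101; the next row has 0 there.

0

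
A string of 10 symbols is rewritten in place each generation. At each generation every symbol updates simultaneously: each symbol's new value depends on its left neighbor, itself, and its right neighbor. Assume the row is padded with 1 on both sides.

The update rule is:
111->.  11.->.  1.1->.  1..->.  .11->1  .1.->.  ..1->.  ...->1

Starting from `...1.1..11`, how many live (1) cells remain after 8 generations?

.1......1.
...1111...
.1.1....1.
.....11...
.111.1..1.
.1........
...111111.
.1.1......
count of 1: 2

2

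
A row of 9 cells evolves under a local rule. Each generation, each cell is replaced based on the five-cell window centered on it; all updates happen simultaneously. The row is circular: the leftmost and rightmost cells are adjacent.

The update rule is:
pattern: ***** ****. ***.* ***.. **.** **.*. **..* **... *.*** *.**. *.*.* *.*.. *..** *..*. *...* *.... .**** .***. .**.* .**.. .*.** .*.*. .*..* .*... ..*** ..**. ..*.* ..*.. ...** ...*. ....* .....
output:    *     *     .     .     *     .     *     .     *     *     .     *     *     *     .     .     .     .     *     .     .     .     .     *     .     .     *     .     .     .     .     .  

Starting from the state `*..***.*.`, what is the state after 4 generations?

*.**.....

generation 1: *.*......
generation 2: *.**.....
generation 3: *.*......  (repeats generation 1; period 2)
generation 4: *.**.....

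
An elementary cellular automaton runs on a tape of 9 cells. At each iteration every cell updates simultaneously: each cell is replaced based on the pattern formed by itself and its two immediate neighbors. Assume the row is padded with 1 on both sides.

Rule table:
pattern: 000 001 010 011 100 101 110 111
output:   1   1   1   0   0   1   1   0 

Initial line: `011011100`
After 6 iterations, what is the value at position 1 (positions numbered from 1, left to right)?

101100101
110101110
011110011
100010100
101111101
110000110
position 1 holds 1

1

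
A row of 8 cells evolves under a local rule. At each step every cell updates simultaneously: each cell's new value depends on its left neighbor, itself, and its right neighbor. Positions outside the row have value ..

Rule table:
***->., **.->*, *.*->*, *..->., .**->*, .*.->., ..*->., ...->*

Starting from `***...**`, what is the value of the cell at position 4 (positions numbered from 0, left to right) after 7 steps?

*

step 1: *.*.*.**
step 2: .*.*.***
step 3: ..*.**.*
step 4: *..****.
step 5: ...*..*.
step 6: **......
step 7: **.*****
position 4 holds *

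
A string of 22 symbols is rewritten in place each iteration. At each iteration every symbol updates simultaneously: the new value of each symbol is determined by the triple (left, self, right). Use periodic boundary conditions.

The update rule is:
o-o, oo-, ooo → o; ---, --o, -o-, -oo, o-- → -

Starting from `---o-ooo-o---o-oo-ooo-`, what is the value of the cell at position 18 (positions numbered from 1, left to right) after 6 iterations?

-

----o-ooo-----o-oo-oo-
-----o-oo------o-oo-o-
------o-o-------o-oo--
-------o---------o-o--
------------------o---
----------------------
position 18 holds -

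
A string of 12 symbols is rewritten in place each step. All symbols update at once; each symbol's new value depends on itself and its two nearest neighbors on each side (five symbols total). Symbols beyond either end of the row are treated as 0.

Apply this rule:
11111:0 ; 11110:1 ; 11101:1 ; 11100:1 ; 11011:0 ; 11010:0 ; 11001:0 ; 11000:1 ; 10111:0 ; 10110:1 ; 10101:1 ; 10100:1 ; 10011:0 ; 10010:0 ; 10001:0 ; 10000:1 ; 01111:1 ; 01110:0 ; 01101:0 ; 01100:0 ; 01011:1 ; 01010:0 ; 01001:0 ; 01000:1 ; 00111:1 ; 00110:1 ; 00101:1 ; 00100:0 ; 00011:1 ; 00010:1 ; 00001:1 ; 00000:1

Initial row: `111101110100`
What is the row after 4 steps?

100101010111

111100010111
111110111001
110110001000
100101010111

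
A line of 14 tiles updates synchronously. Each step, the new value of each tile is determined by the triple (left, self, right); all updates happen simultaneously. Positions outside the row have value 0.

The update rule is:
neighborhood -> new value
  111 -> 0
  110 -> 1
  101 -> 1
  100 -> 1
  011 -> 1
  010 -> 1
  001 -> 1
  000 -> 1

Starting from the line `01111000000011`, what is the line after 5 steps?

11001111111111
11111000000001
10001111111111
11111000000001  (repeats step 2; period 2)
step 5: 10001111111111

10001111111111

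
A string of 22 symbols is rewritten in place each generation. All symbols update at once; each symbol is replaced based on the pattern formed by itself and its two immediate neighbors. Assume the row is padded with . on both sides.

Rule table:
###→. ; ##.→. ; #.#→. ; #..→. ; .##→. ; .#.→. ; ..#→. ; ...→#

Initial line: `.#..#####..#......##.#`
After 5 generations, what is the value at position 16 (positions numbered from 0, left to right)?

.............####.....
############......####
.............####.....  (repeats generation 1; period 2)
generation 5: .............####.....
position 16 holds #

#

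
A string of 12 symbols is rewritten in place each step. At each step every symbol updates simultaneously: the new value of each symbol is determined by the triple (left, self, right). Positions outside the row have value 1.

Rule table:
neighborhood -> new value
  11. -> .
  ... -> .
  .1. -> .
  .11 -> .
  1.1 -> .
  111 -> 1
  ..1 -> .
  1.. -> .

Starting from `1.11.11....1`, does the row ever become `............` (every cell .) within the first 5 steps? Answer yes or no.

yes

............
all cells are . at step 1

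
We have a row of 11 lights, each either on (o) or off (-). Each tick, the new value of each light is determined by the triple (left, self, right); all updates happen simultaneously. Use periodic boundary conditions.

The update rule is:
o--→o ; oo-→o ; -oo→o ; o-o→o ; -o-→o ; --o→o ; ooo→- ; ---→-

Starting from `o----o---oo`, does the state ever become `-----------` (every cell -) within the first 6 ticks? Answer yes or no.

tick 1: oo--ooo-oo-
tick 2: ooooo-ooooo
tick 3: ----ooo----
tick 4: ---oo-oo---
tick 5: --ooooooo--
tick 6: -oo-----oo-
tick 6 is -oo-----oo-, still not uniform -

no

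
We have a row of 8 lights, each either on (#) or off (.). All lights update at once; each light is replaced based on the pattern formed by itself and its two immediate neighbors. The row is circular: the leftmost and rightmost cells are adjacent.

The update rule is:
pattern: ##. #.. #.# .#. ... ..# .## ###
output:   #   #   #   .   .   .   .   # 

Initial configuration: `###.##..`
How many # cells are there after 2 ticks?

5

.###.##.
..###.##
count of #: 5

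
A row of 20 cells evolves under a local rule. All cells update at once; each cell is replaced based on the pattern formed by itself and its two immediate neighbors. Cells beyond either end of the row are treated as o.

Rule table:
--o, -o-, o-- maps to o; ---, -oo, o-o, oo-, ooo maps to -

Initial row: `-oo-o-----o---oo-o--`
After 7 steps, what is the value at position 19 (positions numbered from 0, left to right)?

-

----oo---ooo-o---ooo
o--o--o-o----oo-o---
-oooooo-oo--o---oo-o
----------oooo-o----
o--------o-----oo--o
-o------ooo---o--oo-
-oo----o---o-oooo---
position 19 holds -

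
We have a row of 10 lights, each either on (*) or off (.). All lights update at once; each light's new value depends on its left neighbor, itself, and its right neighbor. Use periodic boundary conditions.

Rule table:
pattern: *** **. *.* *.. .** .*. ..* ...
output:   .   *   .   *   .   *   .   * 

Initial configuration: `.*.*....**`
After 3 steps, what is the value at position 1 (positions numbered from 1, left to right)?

.*.****..*
.*....**.*
.****..*.*
position 1 holds .

.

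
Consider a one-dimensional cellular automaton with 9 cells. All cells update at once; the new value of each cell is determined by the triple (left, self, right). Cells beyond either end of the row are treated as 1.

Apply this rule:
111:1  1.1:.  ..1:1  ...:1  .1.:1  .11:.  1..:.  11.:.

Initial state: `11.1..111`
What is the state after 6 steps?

step 1: 1..1.1.11
step 2: ..11.1..1
step 3: .1...1.1.
step 4: .1.111.1.
step 5: .1..1..1.
step 6: .1.11.11.

.1.11.11.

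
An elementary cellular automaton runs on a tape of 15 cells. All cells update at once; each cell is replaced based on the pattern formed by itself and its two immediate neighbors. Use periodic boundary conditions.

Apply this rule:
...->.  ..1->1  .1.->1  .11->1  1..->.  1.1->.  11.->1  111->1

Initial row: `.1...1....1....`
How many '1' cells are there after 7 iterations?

12

11..11...11....
11.111..111...1
11.111.1111..11
11.111.1111.111
11.111.1111.111  (fixed point — unchanged through iteration 7)
count of 1: 12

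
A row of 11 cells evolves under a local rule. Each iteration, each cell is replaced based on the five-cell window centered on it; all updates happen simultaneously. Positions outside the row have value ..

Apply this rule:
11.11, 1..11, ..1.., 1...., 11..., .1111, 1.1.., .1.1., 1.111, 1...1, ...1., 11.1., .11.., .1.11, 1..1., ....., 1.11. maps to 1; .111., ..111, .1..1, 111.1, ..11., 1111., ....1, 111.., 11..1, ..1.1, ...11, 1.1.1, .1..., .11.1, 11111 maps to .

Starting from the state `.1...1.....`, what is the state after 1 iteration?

11.111.1111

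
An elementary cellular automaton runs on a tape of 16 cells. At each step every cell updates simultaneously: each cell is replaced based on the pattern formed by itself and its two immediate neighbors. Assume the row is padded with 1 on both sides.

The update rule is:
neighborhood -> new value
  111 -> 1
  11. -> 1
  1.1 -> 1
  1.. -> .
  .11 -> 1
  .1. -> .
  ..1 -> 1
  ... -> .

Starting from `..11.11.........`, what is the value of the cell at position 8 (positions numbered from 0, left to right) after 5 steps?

.

.111111........1
1111111.......11
1111111......111
1111111.....1111
1111111....11111
position 8 holds .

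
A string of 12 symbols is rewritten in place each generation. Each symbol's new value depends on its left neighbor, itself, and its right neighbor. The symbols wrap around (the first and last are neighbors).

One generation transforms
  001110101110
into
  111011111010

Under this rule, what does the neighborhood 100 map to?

At position 11 the neighborhood is 100; the next row has 0 there.

0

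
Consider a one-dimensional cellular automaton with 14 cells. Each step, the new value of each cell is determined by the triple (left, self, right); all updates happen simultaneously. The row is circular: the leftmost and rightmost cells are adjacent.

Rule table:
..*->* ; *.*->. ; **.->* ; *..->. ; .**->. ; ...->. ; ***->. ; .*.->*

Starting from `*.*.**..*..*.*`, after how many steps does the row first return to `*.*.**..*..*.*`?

2

*.*..*.**.**..
*.*.**..*..*.*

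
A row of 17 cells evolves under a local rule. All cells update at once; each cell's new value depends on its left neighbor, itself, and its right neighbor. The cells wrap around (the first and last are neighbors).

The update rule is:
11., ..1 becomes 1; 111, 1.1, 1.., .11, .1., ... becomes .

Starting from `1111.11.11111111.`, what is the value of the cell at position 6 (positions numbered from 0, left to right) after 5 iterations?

.

iteration 1: ...1..1........1.
iteration 2: ..1..1........1..
iteration 3: .1..1........1...
iteration 4: 1..1........1....
iteration 5: ..1........1....1
position 6 holds .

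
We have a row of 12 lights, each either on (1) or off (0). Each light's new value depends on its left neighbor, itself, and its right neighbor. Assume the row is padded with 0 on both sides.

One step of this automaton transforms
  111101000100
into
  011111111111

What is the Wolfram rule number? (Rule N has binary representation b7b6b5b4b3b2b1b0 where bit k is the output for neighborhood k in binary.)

247

position 1: 111 → 1  (bit 7 = 1)
position 3: 110 → 1  (bit 6 = 1)
position 4: 101 → 1  (bit 5 = 1)
position 6: 100 → 1  (bit 4 = 1)
position 0: 011 → 0  (bit 3 = 0)
position 5: 010 → 1  (bit 2 = 1)
position 8: 001 → 1  (bit 1 = 1)
position 7: 000 → 1  (bit 0 = 1)
bits b7..b0 = 11110111 = 247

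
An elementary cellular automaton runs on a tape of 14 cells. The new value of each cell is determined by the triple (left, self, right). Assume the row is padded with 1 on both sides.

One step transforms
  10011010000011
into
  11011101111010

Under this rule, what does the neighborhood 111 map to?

At position 13 the neighborhood is 111; the next row has 0 there.

0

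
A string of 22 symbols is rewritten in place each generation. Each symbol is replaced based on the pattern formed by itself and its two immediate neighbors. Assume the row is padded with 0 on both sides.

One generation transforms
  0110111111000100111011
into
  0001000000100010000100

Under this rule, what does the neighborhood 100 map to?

1

At position 10 the neighborhood is 100; the next row has 1 there.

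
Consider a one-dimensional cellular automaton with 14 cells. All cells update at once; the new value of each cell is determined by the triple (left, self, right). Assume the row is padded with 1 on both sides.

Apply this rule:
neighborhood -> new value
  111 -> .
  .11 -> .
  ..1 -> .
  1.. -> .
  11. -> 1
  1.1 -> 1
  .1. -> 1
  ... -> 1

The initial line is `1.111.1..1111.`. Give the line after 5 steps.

1.11.111......

11..111.....11
.1....1.111...
11.11.11..1.1.
.11.11.1..1111
1.11.111......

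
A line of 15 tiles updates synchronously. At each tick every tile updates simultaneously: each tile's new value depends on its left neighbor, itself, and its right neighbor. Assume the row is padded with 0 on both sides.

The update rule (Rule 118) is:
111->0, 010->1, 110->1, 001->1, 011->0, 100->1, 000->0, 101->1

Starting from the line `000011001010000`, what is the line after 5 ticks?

000110111001101

000101111111000
001110000001100
010011000010110
111101100111011
000110111001101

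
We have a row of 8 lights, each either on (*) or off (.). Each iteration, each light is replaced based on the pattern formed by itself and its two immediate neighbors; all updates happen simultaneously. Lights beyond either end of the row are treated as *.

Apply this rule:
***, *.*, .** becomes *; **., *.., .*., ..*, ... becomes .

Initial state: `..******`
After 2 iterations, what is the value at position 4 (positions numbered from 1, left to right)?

iteration 1: ..******  (fixed point — unchanged through iteration 2)
position 4 holds *

*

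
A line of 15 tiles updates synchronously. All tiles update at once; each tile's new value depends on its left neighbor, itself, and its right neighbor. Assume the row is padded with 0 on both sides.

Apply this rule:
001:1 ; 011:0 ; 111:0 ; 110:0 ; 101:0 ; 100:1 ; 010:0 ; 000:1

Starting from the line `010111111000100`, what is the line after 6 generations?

100000000111011
011111111000000
100000000111111
011111111000000  (repeats generation 2; period 2)
generation 6: 011111111000000

011111111000000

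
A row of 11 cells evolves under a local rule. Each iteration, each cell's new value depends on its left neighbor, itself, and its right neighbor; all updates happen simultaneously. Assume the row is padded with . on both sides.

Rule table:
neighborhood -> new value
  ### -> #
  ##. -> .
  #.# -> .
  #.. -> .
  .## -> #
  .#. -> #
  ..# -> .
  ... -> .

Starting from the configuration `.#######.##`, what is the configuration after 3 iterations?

.####....#.

.######..#.
.#####...#.
.####....#.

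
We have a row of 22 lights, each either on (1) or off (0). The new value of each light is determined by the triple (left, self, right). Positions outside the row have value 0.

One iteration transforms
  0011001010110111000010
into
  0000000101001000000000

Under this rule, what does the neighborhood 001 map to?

0

At position 1 the neighborhood is 001; the next row has 0 there.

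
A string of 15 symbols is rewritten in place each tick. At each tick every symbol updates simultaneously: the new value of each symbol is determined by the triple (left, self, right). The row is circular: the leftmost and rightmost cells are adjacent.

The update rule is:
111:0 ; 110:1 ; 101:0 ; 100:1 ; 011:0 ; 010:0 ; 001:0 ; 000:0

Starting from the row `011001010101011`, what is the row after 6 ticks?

001100000000001
100110000000000
010011000000000
001001100000000
000100110000000
000010011000000

000010011000000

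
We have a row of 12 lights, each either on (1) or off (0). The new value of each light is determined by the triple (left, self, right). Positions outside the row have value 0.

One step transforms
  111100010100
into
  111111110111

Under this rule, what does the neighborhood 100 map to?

1

At position 4 the neighborhood is 100; the next row has 1 there.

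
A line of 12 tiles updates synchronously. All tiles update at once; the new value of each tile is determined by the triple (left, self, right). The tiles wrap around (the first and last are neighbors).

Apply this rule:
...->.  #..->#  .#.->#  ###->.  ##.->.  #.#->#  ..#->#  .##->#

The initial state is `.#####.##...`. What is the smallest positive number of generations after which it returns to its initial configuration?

3

generation 1: ##....##.#..
generation 2: #.#..##.####
generation 3: .#####.##...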